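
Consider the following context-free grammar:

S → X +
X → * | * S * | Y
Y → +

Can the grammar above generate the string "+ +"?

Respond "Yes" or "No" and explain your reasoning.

Yes - a valid derivation exists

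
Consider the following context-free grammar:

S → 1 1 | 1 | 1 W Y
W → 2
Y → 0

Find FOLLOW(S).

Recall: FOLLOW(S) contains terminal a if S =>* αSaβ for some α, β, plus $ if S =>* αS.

We compute FOLLOW(S) using the standard algorithm.
FOLLOW(S) starts with {$}.
FIRST(S) = {1}
FIRST(W) = {2}
FIRST(Y) = {0}
FOLLOW(S) = {$}
FOLLOW(W) = {0}
FOLLOW(Y) = {$}
Therefore, FOLLOW(S) = {$}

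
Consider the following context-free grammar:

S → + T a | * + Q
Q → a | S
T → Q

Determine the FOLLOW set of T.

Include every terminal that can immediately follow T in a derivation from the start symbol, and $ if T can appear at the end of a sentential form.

We compute FOLLOW(T) using the standard algorithm.
FOLLOW(S) starts with {$}.
FIRST(Q) = {*, +, a}
FIRST(S) = {*, +}
FIRST(T) = {*, +, a}
FOLLOW(Q) = {$, a}
FOLLOW(S) = {$, a}
FOLLOW(T) = {a}
Therefore, FOLLOW(T) = {a}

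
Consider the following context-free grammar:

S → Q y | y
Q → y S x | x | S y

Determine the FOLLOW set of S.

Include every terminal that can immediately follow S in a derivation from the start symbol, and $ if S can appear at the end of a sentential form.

We compute FOLLOW(S) using the standard algorithm.
FOLLOW(S) starts with {$}.
FIRST(Q) = {x, y}
FIRST(S) = {x, y}
FOLLOW(Q) = {y}
FOLLOW(S) = {$, x, y}
Therefore, FOLLOW(S) = {$, x, y}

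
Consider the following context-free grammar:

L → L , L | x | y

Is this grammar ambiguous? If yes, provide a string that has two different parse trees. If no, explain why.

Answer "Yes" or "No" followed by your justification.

Yes - the string 'x , x , y , y , y' has two distinct leftmost derivations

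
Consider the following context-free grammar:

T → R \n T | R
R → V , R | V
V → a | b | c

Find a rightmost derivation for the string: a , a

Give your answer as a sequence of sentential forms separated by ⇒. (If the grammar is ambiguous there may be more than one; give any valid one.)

T ⇒ R ⇒ V , R ⇒ V , V ⇒ V , a ⇒ a , a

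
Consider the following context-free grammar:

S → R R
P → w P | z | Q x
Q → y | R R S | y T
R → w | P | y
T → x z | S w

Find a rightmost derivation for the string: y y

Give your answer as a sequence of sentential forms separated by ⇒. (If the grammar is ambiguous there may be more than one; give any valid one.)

S ⇒ R R ⇒ R y ⇒ y y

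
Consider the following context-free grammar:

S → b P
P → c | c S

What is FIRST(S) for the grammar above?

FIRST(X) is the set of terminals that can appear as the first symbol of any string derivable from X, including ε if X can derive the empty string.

We compute FIRST(S) using the standard algorithm.
FIRST(P) = {c}
FIRST(S) = {b}
Therefore, FIRST(S) = {b}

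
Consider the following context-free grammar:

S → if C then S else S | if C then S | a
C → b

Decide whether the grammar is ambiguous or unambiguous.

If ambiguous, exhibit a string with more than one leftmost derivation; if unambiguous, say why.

Ambiguous - the string 'if b then if b then if b then a else a' has two distinct leftmost derivations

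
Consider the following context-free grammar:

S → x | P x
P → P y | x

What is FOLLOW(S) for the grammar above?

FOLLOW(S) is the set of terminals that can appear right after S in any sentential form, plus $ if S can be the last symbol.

We compute FOLLOW(S) using the standard algorithm.
FOLLOW(S) starts with {$}.
FIRST(P) = {x}
FIRST(S) = {x}
FOLLOW(P) = {x, y}
FOLLOW(S) = {$}
Therefore, FOLLOW(S) = {$}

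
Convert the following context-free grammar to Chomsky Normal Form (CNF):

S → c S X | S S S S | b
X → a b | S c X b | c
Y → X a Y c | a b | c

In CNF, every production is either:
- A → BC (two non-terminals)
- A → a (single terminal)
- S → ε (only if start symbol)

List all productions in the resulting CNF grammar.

TC → c; S → b; TA → a; TB → b; X → c; Y → c; S → TC X0; X0 → S X; S → S X1; X1 → S X2; X2 → S S; X → TA TB; X → S X3; X3 → TC X4; X4 → X TB; Y → X X5; X5 → TA X6; X6 → Y TC; Y → TA TB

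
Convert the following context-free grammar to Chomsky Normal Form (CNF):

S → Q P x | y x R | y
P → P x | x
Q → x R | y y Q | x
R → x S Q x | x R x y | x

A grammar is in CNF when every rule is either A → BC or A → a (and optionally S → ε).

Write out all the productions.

TX → x; TY → y; S → y; P → x; Q → x; R → x; S → Q X0; X0 → P TX; S → TY X1; X1 → TX R; P → P TX; Q → TX R; Q → TY X2; X2 → TY Q; R → TX X3; X3 → S X4; X4 → Q TX; R → TX X5; X5 → R X6; X6 → TX TY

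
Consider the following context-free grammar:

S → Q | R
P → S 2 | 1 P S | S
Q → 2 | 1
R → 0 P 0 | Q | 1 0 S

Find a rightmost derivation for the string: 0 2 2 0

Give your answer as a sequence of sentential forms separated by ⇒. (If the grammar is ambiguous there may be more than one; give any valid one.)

S ⇒ R ⇒ 0 P 0 ⇒ 0 S 2 0 ⇒ 0 Q 2 0 ⇒ 0 2 2 0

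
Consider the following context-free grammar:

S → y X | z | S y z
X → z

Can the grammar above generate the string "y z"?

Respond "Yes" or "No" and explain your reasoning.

Yes - a valid derivation exists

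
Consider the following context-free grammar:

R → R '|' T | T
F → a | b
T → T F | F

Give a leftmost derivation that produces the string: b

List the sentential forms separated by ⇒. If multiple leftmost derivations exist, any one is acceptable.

R ⇒ T ⇒ F ⇒ b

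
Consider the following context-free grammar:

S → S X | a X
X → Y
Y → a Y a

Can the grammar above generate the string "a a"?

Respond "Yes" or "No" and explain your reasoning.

No - no valid derivation exists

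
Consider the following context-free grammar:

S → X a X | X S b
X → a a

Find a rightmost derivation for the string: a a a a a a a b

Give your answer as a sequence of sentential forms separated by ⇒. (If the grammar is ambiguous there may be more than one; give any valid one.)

S ⇒ X S b ⇒ X X a X b ⇒ X X a a a b ⇒ X a a a a a b ⇒ a a a a a a a b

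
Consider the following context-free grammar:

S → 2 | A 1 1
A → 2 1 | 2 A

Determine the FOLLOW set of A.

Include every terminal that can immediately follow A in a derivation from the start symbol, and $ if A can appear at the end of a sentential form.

We compute FOLLOW(A) using the standard algorithm.
FOLLOW(S) starts with {$}.
FIRST(A) = {2}
FIRST(S) = {2}
FOLLOW(A) = {1}
FOLLOW(S) = {$}
Therefore, FOLLOW(A) = {1}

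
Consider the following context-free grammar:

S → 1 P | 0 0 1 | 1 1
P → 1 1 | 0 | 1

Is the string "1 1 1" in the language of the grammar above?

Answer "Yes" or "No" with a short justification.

Yes - a valid derivation exists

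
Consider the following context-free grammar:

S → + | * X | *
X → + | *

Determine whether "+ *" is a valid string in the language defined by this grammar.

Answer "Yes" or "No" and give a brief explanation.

No - no valid derivation exists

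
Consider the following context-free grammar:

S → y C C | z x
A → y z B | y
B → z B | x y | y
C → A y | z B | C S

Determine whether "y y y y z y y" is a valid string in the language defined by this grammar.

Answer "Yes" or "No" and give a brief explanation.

Yes - a valid derivation exists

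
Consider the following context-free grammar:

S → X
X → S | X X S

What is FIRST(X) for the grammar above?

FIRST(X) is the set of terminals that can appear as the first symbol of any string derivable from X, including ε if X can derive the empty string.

We compute FIRST(X) using the standard algorithm.
FIRST(S) = {}
FIRST(X) = {}
Therefore, FIRST(X) = {}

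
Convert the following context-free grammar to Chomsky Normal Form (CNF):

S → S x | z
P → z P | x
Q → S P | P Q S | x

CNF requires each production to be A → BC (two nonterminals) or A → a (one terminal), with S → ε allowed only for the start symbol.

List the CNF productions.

TX → x; S → z; TZ → z; P → x; Q → x; S → S TX; P → TZ P; Q → S P; Q → P X0; X0 → Q S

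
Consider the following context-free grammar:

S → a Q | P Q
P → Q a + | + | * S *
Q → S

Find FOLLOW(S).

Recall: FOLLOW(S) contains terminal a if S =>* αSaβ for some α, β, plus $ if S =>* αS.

We compute FOLLOW(S) using the standard algorithm.
FOLLOW(S) starts with {$}.
FIRST(P) = {*, +, a}
FIRST(Q) = {*, +, a}
FIRST(S) = {*, +, a}
FOLLOW(P) = {*, +, a}
FOLLOW(Q) = {$, *, a}
FOLLOW(S) = {$, *, a}
Therefore, FOLLOW(S) = {$, *, a}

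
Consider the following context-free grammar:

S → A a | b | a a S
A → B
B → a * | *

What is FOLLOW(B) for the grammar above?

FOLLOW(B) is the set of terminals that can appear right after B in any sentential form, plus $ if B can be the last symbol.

We compute FOLLOW(B) using the standard algorithm.
FOLLOW(S) starts with {$}.
FIRST(A) = {*, a}
FIRST(B) = {*, a}
FIRST(S) = {*, a, b}
FOLLOW(A) = {a}
FOLLOW(B) = {a}
FOLLOW(S) = {$}
Therefore, FOLLOW(B) = {a}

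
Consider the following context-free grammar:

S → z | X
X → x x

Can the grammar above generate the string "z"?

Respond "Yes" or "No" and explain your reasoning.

Yes - a valid derivation exists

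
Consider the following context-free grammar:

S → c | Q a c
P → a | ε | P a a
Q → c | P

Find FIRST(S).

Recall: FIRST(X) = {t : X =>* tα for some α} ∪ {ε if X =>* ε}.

We compute FIRST(S) using the standard algorithm.
FIRST(P) = {a, ε}
FIRST(Q) = {a, c, ε}
FIRST(S) = {a, c}
Therefore, FIRST(S) = {a, c}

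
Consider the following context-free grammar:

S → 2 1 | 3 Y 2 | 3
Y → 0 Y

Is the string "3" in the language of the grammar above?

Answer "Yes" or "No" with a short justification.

Yes - a valid derivation exists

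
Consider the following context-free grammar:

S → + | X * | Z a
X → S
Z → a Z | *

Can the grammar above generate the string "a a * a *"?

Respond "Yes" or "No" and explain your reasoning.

Yes - a valid derivation exists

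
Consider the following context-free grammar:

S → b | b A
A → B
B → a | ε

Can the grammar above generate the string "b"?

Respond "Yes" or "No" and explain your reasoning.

Yes - a valid derivation exists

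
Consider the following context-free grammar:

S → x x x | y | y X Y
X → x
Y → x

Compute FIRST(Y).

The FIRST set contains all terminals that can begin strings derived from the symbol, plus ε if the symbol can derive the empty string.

We compute FIRST(Y) using the standard algorithm.
FIRST(S) = {x, y}
FIRST(X) = {x}
FIRST(Y) = {x}
Therefore, FIRST(Y) = {x}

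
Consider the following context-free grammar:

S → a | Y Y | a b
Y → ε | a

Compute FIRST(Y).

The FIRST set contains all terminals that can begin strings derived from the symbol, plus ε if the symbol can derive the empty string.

We compute FIRST(Y) using the standard algorithm.
FIRST(S) = {a, ε}
FIRST(Y) = {a, ε}
Therefore, FIRST(Y) = {a, ε}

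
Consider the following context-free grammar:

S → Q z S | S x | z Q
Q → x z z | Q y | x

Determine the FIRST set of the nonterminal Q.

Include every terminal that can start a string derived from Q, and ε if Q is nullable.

We compute FIRST(Q) using the standard algorithm.
FIRST(Q) = {x}
FIRST(S) = {x, z}
Therefore, FIRST(Q) = {x}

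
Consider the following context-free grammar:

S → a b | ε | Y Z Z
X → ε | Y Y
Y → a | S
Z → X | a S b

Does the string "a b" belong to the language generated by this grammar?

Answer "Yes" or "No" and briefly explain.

Yes - a valid derivation exists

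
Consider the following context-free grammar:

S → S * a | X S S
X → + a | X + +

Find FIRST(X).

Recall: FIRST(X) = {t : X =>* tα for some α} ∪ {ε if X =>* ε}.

We compute FIRST(X) using the standard algorithm.
FIRST(S) = {+}
FIRST(X) = {+}
Therefore, FIRST(X) = {+}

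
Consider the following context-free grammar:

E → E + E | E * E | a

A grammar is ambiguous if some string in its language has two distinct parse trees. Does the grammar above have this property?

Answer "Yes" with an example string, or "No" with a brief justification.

Yes - the string 'a + a + a + a' has two distinct parse trees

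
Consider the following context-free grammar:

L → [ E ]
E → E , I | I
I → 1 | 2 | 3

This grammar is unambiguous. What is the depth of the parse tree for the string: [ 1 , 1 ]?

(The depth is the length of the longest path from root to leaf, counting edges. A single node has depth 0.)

4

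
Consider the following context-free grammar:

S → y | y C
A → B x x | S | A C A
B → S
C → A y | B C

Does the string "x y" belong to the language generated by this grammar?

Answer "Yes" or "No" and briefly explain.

No - no valid derivation exists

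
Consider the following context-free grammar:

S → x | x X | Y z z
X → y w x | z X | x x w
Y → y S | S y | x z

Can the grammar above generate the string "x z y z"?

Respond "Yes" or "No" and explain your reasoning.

No - no valid derivation exists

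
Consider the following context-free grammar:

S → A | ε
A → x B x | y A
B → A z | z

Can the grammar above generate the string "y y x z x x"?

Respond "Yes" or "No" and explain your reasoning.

No - no valid derivation exists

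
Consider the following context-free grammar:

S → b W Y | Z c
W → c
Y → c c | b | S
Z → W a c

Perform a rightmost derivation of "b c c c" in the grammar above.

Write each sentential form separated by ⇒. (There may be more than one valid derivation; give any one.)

S ⇒ b W Y ⇒ b W c c ⇒ b c c c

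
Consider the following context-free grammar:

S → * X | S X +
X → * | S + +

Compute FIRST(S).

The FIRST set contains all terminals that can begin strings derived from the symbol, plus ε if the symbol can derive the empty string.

We compute FIRST(S) using the standard algorithm.
FIRST(S) = {*}
FIRST(X) = {*}
Therefore, FIRST(S) = {*}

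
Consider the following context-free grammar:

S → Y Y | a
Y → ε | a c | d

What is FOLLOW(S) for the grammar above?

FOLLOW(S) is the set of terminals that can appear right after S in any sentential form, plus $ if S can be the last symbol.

We compute FOLLOW(S) using the standard algorithm.
FOLLOW(S) starts with {$}.
FIRST(S) = {a, d, ε}
FIRST(Y) = {a, d, ε}
FOLLOW(S) = {$}
FOLLOW(Y) = {$, a, d}
Therefore, FOLLOW(S) = {$}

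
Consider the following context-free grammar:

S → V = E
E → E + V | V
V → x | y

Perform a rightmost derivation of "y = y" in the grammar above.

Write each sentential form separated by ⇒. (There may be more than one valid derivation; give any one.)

S ⇒ V = E ⇒ V = V ⇒ V = y ⇒ y = y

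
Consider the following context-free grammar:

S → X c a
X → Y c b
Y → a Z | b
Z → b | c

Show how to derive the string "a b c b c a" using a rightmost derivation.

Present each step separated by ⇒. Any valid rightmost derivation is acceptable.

S ⇒ X c a ⇒ Y c b c a ⇒ a Z c b c a ⇒ a b c b c a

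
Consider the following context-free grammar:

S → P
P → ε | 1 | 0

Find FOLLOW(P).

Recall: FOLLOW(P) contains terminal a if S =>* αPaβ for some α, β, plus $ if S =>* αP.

We compute FOLLOW(P) using the standard algorithm.
FOLLOW(S) starts with {$}.
FIRST(P) = {0, 1, ε}
FIRST(S) = {0, 1, ε}
FOLLOW(P) = {$}
FOLLOW(S) = {$}
Therefore, FOLLOW(P) = {$}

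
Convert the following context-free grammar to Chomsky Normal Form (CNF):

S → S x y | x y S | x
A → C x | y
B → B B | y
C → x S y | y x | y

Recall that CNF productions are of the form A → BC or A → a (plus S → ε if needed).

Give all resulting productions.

TX → x; TY → y; S → x; A → y; B → y; C → y; S → S X0; X0 → TX TY; S → TX X1; X1 → TY S; A → C TX; B → B B; C → TX X2; X2 → S TY; C → TY TX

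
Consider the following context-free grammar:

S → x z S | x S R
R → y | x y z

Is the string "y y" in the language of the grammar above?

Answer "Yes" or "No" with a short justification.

No - no valid derivation exists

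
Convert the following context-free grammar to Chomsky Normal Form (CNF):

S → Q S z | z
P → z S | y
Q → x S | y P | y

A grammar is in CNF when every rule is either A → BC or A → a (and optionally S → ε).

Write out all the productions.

TZ → z; S → z; P → y; TX → x; TY → y; Q → y; S → Q X0; X0 → S TZ; P → TZ S; Q → TX S; Q → TY P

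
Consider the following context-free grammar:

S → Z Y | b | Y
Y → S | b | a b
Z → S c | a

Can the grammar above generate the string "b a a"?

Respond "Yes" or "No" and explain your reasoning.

No - no valid derivation exists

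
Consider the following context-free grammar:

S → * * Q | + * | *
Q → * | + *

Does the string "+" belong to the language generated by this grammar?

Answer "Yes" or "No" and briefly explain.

No - no valid derivation exists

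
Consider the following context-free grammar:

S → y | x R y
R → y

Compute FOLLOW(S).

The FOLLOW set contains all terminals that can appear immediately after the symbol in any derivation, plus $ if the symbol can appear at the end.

We compute FOLLOW(S) using the standard algorithm.
FOLLOW(S) starts with {$}.
FIRST(R) = {y}
FIRST(S) = {x, y}
FOLLOW(R) = {y}
FOLLOW(S) = {$}
Therefore, FOLLOW(S) = {$}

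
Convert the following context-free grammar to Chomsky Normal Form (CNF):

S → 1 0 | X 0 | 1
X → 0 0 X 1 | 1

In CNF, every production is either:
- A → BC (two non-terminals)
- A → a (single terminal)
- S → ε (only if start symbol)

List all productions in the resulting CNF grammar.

T1 → 1; T0 → 0; S → 1; X → 1; S → T1 T0; S → X T0; X → T0 X0; X0 → T0 X1; X1 → X T1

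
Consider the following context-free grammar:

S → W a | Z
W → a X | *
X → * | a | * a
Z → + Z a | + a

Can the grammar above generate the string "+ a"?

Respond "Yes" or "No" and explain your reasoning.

Yes - a valid derivation exists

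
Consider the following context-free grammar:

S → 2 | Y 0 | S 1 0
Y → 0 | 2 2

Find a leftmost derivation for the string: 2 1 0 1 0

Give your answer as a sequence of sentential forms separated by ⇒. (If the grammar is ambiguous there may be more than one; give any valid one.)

S ⇒ S 1 0 ⇒ S 1 0 1 0 ⇒ 2 1 0 1 0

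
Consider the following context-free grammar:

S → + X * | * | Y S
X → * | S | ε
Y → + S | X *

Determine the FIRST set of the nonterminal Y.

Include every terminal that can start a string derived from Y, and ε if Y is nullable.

We compute FIRST(Y) using the standard algorithm.
FIRST(S) = {*, +}
FIRST(X) = {*, +, ε}
FIRST(Y) = {*, +}
Therefore, FIRST(Y) = {*, +}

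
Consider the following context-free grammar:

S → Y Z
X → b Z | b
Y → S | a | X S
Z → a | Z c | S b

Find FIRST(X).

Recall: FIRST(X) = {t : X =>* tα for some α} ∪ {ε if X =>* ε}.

We compute FIRST(X) using the standard algorithm.
FIRST(S) = {a, b}
FIRST(X) = {b}
FIRST(Y) = {a, b}
FIRST(Z) = {a, b}
Therefore, FIRST(X) = {b}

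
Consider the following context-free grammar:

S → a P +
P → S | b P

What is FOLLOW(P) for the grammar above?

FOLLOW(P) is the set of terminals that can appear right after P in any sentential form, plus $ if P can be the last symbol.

We compute FOLLOW(P) using the standard algorithm.
FOLLOW(S) starts with {$}.
FIRST(P) = {a, b}
FIRST(S) = {a}
FOLLOW(P) = {+}
FOLLOW(S) = {$, +}
Therefore, FOLLOW(P) = {+}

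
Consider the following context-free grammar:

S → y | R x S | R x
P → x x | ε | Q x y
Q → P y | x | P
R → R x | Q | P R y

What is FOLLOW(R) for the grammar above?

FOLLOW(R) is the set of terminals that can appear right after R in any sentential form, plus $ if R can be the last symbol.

We compute FOLLOW(R) using the standard algorithm.
FOLLOW(S) starts with {$}.
FIRST(P) = {x, y, ε}
FIRST(Q) = {x, y, ε}
FIRST(R) = {x, y, ε}
FIRST(S) = {x, y}
FOLLOW(P) = {x, y}
FOLLOW(Q) = {x, y}
FOLLOW(R) = {x, y}
FOLLOW(S) = {$}
Therefore, FOLLOW(R) = {x, y}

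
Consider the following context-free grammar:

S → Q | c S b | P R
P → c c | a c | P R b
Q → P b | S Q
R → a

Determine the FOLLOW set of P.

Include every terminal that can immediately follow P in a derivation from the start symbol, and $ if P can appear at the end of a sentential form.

We compute FOLLOW(P) using the standard algorithm.
FOLLOW(S) starts with {$}.
FIRST(P) = {a, c}
FIRST(Q) = {a, c}
FIRST(R) = {a}
FIRST(S) = {a, c}
FOLLOW(P) = {a, b}
FOLLOW(Q) = {$, a, b, c}
FOLLOW(R) = {$, a, b, c}
FOLLOW(S) = {$, a, b, c}
Therefore, FOLLOW(P) = {a, b}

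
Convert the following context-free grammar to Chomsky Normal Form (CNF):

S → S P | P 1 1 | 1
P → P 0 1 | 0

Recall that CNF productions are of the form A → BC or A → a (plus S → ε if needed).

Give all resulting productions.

T1 → 1; S → 1; T0 → 0; P → 0; S → S P; S → P X0; X0 → T1 T1; P → P X1; X1 → T0 T1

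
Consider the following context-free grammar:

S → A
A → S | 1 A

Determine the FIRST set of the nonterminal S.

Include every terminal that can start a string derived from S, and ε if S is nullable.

We compute FIRST(S) using the standard algorithm.
FIRST(A) = {1}
FIRST(S) = {1}
Therefore, FIRST(S) = {1}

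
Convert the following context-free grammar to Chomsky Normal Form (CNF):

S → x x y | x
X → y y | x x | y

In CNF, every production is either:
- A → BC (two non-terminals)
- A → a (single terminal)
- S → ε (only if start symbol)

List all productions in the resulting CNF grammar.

TX → x; TY → y; S → x; X → y; S → TX X0; X0 → TX TY; X → TY TY; X → TX TX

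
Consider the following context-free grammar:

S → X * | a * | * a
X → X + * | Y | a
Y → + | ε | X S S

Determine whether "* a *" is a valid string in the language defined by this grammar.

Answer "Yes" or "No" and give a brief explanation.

No - no valid derivation exists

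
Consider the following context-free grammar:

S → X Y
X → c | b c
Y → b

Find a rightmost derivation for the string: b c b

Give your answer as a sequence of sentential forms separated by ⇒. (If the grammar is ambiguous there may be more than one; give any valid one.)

S ⇒ X Y ⇒ X b ⇒ b c b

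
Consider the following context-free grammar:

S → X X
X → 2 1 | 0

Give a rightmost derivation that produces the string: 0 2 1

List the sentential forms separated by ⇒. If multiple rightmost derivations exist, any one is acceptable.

S ⇒ X X ⇒ X 2 1 ⇒ 0 2 1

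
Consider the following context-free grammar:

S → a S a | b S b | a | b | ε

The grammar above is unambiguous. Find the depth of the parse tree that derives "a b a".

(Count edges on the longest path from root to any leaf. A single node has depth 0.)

2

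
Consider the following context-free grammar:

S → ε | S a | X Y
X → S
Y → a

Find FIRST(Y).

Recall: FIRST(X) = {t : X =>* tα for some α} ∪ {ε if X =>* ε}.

We compute FIRST(Y) using the standard algorithm.
FIRST(S) = {a, ε}
FIRST(X) = {a, ε}
FIRST(Y) = {a}
Therefore, FIRST(Y) = {a}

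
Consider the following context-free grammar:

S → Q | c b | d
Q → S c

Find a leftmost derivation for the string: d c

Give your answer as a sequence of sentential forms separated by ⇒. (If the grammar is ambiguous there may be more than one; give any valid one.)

S ⇒ Q ⇒ S c ⇒ d c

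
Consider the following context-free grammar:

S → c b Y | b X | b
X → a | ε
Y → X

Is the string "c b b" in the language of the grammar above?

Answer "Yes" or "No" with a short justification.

No - no valid derivation exists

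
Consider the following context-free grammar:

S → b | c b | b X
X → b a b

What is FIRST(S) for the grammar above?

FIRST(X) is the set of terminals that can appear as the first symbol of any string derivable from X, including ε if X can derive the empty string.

We compute FIRST(S) using the standard algorithm.
FIRST(S) = {b, c}
FIRST(X) = {b}
Therefore, FIRST(S) = {b, c}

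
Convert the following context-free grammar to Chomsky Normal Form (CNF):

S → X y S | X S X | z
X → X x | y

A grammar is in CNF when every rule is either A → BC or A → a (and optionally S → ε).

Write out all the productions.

TY → y; S → z; TX → x; X → y; S → X X0; X0 → TY S; S → X X1; X1 → S X; X → X TX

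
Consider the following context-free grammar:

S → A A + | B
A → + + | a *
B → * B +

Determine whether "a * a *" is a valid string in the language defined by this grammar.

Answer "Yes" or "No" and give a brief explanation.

No - no valid derivation exists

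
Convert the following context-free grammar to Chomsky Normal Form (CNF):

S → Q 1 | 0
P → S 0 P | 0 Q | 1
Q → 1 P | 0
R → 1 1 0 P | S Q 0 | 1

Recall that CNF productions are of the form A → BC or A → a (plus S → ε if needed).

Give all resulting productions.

T1 → 1; S → 0; T0 → 0; P → 1; Q → 0; R → 1; S → Q T1; P → S X0; X0 → T0 P; P → T0 Q; Q → T1 P; R → T1 X1; X1 → T1 X2; X2 → T0 P; R → S X3; X3 → Q T0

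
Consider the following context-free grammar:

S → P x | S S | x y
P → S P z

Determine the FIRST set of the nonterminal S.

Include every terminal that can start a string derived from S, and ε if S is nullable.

We compute FIRST(S) using the standard algorithm.
FIRST(P) = {x}
FIRST(S) = {x}
Therefore, FIRST(S) = {x}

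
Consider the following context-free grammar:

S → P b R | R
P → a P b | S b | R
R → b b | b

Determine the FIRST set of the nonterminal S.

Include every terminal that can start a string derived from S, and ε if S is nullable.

We compute FIRST(S) using the standard algorithm.
FIRST(P) = {a, b}
FIRST(R) = {b}
FIRST(S) = {a, b}
Therefore, FIRST(S) = {a, b}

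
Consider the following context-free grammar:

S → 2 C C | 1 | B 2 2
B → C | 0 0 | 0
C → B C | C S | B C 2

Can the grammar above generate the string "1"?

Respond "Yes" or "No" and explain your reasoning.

Yes - a valid derivation exists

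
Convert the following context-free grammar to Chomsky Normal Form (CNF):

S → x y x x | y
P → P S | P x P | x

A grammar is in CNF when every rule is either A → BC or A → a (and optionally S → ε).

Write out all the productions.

TX → x; TY → y; S → y; P → x; S → TX X0; X0 → TY X1; X1 → TX TX; P → P S; P → P X2; X2 → TX P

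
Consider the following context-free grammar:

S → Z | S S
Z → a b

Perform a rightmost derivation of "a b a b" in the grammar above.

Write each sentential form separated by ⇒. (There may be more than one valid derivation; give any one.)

S ⇒ S S ⇒ S Z ⇒ S a b ⇒ Z a b ⇒ a b a b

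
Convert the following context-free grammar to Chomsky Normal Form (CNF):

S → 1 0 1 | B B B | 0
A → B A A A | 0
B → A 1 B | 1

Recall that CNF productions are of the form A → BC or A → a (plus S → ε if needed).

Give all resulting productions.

T1 → 1; T0 → 0; S → 0; A → 0; B → 1; S → T1 X0; X0 → T0 T1; S → B X1; X1 → B B; A → B X2; X2 → A X3; X3 → A A; B → A X4; X4 → T1 B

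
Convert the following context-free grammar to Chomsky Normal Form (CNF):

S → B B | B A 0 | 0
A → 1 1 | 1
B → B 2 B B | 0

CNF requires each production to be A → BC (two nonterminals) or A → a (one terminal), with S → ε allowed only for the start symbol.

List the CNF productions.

T0 → 0; S → 0; T1 → 1; A → 1; T2 → 2; B → 0; S → B B; S → B X0; X0 → A T0; A → T1 T1; B → B X1; X1 → T2 X2; X2 → B B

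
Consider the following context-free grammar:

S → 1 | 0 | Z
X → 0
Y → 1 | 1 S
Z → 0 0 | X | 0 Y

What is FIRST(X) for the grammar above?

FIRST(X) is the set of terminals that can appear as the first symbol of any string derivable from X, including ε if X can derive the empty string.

We compute FIRST(X) using the standard algorithm.
FIRST(S) = {0, 1}
FIRST(X) = {0}
FIRST(Y) = {1}
FIRST(Z) = {0}
Therefore, FIRST(X) = {0}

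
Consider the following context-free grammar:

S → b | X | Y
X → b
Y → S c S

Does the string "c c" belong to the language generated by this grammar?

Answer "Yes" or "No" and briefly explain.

No - no valid derivation exists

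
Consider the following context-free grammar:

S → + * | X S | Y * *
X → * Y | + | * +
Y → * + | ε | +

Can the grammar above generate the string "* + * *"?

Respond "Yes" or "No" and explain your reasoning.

Yes - a valid derivation exists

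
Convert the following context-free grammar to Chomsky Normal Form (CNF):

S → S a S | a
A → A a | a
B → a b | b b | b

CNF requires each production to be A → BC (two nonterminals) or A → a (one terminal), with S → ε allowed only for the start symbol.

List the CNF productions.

TA → a; S → a; A → a; TB → b; B → b; S → S X0; X0 → TA S; A → A TA; B → TA TB; B → TB TB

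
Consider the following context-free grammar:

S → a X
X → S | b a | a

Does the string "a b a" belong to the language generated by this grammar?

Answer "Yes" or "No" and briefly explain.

Yes - a valid derivation exists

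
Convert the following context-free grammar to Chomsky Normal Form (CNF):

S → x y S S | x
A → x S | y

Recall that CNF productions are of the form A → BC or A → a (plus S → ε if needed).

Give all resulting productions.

TX → x; TY → y; S → x; A → y; S → TX X0; X0 → TY X1; X1 → S S; A → TX S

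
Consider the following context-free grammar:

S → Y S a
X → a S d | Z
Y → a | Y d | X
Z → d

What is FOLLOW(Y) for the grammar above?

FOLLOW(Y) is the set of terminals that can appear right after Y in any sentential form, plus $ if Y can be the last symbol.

We compute FOLLOW(Y) using the standard algorithm.
FOLLOW(S) starts with {$}.
FIRST(S) = {a, d}
FIRST(X) = {a, d}
FIRST(Y) = {a, d}
FIRST(Z) = {d}
FOLLOW(S) = {$, a, d}
FOLLOW(X) = {a, d}
FOLLOW(Y) = {a, d}
FOLLOW(Z) = {a, d}
Therefore, FOLLOW(Y) = {a, d}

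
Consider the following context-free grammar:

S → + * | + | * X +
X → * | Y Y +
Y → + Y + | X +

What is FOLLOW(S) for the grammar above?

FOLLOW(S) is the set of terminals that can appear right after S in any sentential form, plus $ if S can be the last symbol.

We compute FOLLOW(S) using the standard algorithm.
FOLLOW(S) starts with {$}.
FIRST(S) = {*, +}
FIRST(X) = {*, +}
FIRST(Y) = {*, +}
FOLLOW(S) = {$}
FOLLOW(X) = {+}
FOLLOW(Y) = {*, +}
Therefore, FOLLOW(S) = {$}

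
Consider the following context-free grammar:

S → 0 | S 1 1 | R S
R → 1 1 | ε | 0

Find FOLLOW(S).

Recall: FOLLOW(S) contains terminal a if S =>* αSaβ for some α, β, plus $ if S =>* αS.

We compute FOLLOW(S) using the standard algorithm.
FOLLOW(S) starts with {$}.
FIRST(R) = {0, 1, ε}
FIRST(S) = {0, 1}
FOLLOW(R) = {0, 1}
FOLLOW(S) = {$, 1}
Therefore, FOLLOW(S) = {$, 1}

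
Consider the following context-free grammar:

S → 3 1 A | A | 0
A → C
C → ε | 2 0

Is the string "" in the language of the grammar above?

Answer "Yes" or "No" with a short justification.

Yes - a valid derivation exists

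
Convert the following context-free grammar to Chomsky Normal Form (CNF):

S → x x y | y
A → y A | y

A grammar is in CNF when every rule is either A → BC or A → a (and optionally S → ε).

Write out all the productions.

TX → x; TY → y; S → y; A → y; S → TX X0; X0 → TX TY; A → TY A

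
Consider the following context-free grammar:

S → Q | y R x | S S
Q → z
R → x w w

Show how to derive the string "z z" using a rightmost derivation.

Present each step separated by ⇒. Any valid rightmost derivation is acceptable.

S ⇒ S S ⇒ S Q ⇒ S z ⇒ Q z ⇒ z z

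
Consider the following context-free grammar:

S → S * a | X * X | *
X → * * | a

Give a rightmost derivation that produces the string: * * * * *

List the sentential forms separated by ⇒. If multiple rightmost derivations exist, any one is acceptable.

S ⇒ X * X ⇒ X * * * ⇒ * * * * *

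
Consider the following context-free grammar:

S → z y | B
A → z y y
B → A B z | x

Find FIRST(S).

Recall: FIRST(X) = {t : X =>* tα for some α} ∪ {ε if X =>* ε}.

We compute FIRST(S) using the standard algorithm.
FIRST(A) = {z}
FIRST(B) = {x, z}
FIRST(S) = {x, z}
Therefore, FIRST(S) = {x, z}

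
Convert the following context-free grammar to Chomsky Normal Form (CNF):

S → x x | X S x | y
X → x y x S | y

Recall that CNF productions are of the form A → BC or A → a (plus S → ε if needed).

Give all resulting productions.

TX → x; S → y; TY → y; X → y; S → TX TX; S → X X0; X0 → S TX; X → TX X1; X1 → TY X2; X2 → TX S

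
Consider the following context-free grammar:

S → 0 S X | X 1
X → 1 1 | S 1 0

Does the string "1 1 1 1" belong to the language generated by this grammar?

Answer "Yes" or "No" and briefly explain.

No - no valid derivation exists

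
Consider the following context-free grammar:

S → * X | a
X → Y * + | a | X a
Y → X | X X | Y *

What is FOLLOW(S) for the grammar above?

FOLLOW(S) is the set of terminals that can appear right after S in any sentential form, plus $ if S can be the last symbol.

We compute FOLLOW(S) using the standard algorithm.
FOLLOW(S) starts with {$}.
FIRST(S) = {*, a}
FIRST(X) = {a}
FIRST(Y) = {a}
FOLLOW(S) = {$}
FOLLOW(X) = {$, *, a}
FOLLOW(Y) = {*}
Therefore, FOLLOW(S) = {$}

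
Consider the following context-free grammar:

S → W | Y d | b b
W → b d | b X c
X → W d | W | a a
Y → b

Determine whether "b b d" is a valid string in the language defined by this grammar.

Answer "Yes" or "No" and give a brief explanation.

No - no valid derivation exists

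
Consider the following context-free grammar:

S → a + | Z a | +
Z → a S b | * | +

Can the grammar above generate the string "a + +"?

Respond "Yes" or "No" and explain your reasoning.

No - no valid derivation exists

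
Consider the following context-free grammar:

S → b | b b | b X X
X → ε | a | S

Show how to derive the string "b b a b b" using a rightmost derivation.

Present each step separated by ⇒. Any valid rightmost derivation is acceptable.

S ⇒ b X X ⇒ b X ⇒ b S ⇒ b b X X ⇒ b b X S ⇒ b b X b b ⇒ b b a b b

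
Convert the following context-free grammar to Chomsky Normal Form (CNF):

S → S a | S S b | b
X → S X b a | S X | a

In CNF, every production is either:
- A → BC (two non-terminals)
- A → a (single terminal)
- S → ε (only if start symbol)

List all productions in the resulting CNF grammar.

TA → a; TB → b; S → b; X → a; S → S TA; S → S X0; X0 → S TB; X → S X1; X1 → X X2; X2 → TB TA; X → S X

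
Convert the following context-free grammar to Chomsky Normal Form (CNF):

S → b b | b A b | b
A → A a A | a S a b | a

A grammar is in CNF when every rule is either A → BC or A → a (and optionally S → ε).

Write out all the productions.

TB → b; S → b; TA → a; A → a; S → TB TB; S → TB X0; X0 → A TB; A → A X1; X1 → TA A; A → TA X2; X2 → S X3; X3 → TA TB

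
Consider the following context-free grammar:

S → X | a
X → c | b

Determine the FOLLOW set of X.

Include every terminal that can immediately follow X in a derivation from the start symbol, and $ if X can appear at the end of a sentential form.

We compute FOLLOW(X) using the standard algorithm.
FOLLOW(S) starts with {$}.
FIRST(S) = {a, b, c}
FIRST(X) = {b, c}
FOLLOW(S) = {$}
FOLLOW(X) = {$}
Therefore, FOLLOW(X) = {$}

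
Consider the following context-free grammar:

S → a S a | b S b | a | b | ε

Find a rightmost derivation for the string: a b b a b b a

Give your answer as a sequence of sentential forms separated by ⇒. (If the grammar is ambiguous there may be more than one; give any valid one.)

S ⇒ a S a ⇒ a b S b a ⇒ a b b S b b a ⇒ a b b a b b a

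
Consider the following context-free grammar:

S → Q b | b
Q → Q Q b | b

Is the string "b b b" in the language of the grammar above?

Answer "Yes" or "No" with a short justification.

No - no valid derivation exists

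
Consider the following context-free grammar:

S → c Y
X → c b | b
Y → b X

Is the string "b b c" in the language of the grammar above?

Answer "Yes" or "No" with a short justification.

No - no valid derivation exists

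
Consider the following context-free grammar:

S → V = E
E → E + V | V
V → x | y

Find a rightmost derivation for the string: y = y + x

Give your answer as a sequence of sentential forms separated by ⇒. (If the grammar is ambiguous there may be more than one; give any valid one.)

S ⇒ V = E ⇒ V = E + V ⇒ V = E + x ⇒ V = V + x ⇒ V = y + x ⇒ y = y + x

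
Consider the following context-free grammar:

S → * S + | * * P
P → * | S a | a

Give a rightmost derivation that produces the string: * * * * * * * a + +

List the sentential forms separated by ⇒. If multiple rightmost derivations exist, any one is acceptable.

S ⇒ * S + ⇒ * * S + + ⇒ * * * * P + + ⇒ * * * * S a + + ⇒ * * * * * * P a + + ⇒ * * * * * * * a + +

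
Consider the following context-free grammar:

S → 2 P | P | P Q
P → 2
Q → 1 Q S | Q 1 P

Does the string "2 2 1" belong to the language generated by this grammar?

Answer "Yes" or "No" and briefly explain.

No - no valid derivation exists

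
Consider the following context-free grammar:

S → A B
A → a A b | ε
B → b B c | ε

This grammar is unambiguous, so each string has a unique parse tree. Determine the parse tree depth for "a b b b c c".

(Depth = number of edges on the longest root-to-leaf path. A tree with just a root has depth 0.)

4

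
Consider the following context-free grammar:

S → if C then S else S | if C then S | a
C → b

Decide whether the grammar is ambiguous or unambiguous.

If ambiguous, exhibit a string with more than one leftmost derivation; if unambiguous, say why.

Ambiguous - the string 'if b then if b then a else a' has two distinct leftmost derivations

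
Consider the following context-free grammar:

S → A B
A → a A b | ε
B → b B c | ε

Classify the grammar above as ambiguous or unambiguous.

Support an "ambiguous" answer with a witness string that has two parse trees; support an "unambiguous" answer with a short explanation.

Unambiguous - every string in the language has a unique parse tree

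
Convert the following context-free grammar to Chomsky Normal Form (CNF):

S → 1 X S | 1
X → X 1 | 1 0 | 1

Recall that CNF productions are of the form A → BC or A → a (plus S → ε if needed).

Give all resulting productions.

T1 → 1; S → 1; T0 → 0; X → 1; S → T1 X0; X0 → X S; X → X T1; X → T1 T0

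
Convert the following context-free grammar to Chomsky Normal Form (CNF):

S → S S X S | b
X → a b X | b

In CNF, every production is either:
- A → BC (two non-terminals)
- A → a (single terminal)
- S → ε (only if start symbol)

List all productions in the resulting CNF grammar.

S → b; TA → a; TB → b; X → b; S → S X0; X0 → S X1; X1 → X S; X → TA X2; X2 → TB X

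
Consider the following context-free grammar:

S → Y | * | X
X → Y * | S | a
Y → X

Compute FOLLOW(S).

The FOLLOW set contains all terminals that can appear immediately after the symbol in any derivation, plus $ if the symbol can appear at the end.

We compute FOLLOW(S) using the standard algorithm.
FOLLOW(S) starts with {$}.
FIRST(S) = {*, a}
FIRST(X) = {*, a}
FIRST(Y) = {*, a}
FOLLOW(S) = {$, *}
FOLLOW(X) = {$, *}
FOLLOW(Y) = {$, *}
Therefore, FOLLOW(S) = {$, *}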